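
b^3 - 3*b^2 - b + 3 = (b - 3)*(b - 1)*(b + 1)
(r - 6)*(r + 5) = r^2 - r - 30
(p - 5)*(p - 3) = p^2 - 8*p + 15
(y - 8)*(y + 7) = y^2 - y - 56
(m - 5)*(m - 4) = m^2 - 9*m + 20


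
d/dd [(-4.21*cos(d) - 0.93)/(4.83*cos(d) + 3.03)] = 8.2644*sin(d)/(4.83*cos(d) + 3.03)^2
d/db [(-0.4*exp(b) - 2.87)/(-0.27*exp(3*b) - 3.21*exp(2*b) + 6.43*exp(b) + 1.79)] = (-0.216*exp(3*b) - 3.6087*exp(2*b) - 18.4254*exp(b) + 17.7381)*exp(b)/(0.0729*exp(6*b) + 1.7334*exp(5*b) + 6.8319*exp(4*b) - 42.2472*exp(3*b) + 29.8531*exp(2*b) + 23.0194*exp(b) + 3.2041)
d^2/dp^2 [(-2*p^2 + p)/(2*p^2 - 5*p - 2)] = 4*(-8*p^3 - 12*p^2 + 6*p - 9)/(8*p^6 - 60*p^5 + 126*p^4 - 5*p^3 - 126*p^2 - 60*p - 8)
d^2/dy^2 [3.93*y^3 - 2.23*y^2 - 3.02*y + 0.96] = 23.58*y - 4.46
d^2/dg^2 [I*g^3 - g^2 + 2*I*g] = 6*I*g - 2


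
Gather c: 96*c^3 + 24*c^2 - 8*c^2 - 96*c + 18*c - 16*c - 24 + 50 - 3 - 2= 96*c^3 + 16*c^2 - 94*c + 21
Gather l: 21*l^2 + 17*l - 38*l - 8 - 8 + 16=21*l^2 - 21*l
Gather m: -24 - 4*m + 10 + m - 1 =-3*m - 15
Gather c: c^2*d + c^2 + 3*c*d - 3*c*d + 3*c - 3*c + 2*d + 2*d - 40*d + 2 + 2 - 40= c^2*(d + 1) - 36*d - 36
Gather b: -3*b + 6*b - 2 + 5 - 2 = 3*b + 1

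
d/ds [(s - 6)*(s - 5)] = 2*s - 11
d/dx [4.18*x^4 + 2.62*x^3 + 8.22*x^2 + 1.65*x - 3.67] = 16.72*x^3 + 7.86*x^2 + 16.44*x + 1.65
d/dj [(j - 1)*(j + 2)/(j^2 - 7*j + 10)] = 4*(-2*j^2 + 6*j - 1)/(j^4 - 14*j^3 + 69*j^2 - 140*j + 100)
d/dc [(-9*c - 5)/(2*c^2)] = (9*c + 10)/(2*c^3)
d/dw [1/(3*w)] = -1/(3*w^2)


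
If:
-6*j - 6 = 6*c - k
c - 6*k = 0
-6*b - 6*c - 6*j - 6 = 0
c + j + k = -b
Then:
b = -1/6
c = 6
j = -41/6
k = 1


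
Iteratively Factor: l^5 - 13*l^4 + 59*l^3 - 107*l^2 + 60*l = (l - 5)*(l^4 - 8*l^3 + 19*l^2 - 12*l) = (l - 5)*(l - 3)*(l^3 - 5*l^2 + 4*l) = (l - 5)*(l - 4)*(l - 3)*(l^2 - l) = (l - 5)*(l - 4)*(l - 3)*(l - 1)*(l)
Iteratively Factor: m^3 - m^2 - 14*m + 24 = (m - 3)*(m^2 + 2*m - 8) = (m - 3)*(m - 2)*(m + 4)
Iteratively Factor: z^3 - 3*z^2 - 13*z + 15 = (z + 3)*(z^2 - 6*z + 5) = (z - 1)*(z + 3)*(z - 5)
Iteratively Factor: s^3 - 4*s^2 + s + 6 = (s - 3)*(s^2 - s - 2) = (s - 3)*(s + 1)*(s - 2)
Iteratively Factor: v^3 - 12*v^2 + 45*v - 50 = (v - 5)*(v^2 - 7*v + 10) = (v - 5)^2*(v - 2)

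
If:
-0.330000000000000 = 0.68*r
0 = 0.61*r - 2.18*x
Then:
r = -0.49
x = -0.14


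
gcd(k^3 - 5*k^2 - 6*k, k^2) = k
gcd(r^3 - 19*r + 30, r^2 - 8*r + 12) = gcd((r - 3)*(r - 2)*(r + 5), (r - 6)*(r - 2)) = r - 2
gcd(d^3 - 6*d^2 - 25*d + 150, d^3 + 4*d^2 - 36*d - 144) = d - 6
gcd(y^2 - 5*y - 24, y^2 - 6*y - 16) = y - 8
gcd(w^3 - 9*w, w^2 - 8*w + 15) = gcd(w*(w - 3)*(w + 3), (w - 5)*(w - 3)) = w - 3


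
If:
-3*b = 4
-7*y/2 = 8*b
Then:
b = -4/3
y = 64/21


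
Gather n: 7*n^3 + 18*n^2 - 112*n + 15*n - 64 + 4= 7*n^3 + 18*n^2 - 97*n - 60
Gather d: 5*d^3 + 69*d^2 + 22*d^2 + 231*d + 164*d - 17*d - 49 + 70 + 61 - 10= 5*d^3 + 91*d^2 + 378*d + 72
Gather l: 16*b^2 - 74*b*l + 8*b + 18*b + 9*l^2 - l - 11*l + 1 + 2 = 16*b^2 + 26*b + 9*l^2 + l*(-74*b - 12) + 3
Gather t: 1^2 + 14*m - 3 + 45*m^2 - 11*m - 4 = 45*m^2 + 3*m - 6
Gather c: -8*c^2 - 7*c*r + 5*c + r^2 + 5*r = -8*c^2 + c*(5 - 7*r) + r^2 + 5*r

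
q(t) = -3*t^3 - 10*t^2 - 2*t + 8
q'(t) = -9*t^2 - 20*t - 2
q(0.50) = 4.12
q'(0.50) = -14.25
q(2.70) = -129.35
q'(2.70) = -121.61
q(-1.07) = 2.37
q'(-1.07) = 9.10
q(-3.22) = 10.91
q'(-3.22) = -30.92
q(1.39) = -22.16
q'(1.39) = -47.19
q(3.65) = -278.41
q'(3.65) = -194.90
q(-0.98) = 3.18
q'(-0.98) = 8.96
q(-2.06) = -4.09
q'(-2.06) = 1.01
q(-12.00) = 3776.00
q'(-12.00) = -1058.00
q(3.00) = -169.00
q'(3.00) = -143.00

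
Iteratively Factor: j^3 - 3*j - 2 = (j - 2)*(j^2 + 2*j + 1) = (j - 2)*(j + 1)*(j + 1)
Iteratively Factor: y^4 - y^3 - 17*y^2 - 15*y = (y + 1)*(y^3 - 2*y^2 - 15*y) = y*(y + 1)*(y^2 - 2*y - 15) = y*(y - 5)*(y + 1)*(y + 3)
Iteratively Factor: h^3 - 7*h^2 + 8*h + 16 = (h + 1)*(h^2 - 8*h + 16) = (h - 4)*(h + 1)*(h - 4)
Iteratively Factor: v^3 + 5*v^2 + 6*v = (v)*(v^2 + 5*v + 6) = v*(v + 2)*(v + 3)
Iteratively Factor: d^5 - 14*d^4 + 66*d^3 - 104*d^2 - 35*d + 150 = (d - 3)*(d^4 - 11*d^3 + 33*d^2 - 5*d - 50) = (d - 5)*(d - 3)*(d^3 - 6*d^2 + 3*d + 10) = (d - 5)*(d - 3)*(d - 2)*(d^2 - 4*d - 5) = (d - 5)^2*(d - 3)*(d - 2)*(d + 1)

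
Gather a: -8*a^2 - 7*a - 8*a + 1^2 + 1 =-8*a^2 - 15*a + 2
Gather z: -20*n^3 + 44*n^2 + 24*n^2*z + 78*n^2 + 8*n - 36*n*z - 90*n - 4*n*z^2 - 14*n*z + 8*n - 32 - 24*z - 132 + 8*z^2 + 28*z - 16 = -20*n^3 + 122*n^2 - 74*n + z^2*(8 - 4*n) + z*(24*n^2 - 50*n + 4) - 180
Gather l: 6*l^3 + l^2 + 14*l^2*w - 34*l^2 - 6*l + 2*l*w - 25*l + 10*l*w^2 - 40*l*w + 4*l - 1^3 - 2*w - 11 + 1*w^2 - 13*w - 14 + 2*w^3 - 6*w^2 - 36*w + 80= 6*l^3 + l^2*(14*w - 33) + l*(10*w^2 - 38*w - 27) + 2*w^3 - 5*w^2 - 51*w + 54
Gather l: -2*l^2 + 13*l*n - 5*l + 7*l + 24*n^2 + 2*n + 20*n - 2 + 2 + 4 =-2*l^2 + l*(13*n + 2) + 24*n^2 + 22*n + 4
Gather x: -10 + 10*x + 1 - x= 9*x - 9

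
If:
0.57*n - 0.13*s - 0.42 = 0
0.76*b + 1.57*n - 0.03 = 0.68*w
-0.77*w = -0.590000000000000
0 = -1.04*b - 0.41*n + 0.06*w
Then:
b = -0.12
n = 0.41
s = -1.44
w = 0.77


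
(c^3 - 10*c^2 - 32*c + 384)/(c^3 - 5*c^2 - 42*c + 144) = (c - 8)/(c - 3)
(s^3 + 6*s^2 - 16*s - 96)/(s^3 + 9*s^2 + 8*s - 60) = (s^2 - 16)/(s^2 + 3*s - 10)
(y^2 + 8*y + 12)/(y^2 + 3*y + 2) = (y + 6)/(y + 1)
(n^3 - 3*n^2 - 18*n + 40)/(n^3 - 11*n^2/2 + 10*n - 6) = 2*(n^2 - n - 20)/(2*n^2 - 7*n + 6)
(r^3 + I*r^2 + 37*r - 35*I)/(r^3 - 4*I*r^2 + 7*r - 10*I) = (r + 7*I)/(r + 2*I)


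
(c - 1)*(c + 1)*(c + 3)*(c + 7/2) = c^4 + 13*c^3/2 + 19*c^2/2 - 13*c/2 - 21/2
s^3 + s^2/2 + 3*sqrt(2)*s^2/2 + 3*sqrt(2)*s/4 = s*(s + 1/2)*(s + 3*sqrt(2)/2)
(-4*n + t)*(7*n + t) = -28*n^2 + 3*n*t + t^2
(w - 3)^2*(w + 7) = w^3 + w^2 - 33*w + 63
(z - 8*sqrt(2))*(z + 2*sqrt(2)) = z^2 - 6*sqrt(2)*z - 32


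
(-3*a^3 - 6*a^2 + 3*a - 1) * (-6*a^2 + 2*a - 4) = 18*a^5 + 30*a^4 - 18*a^3 + 36*a^2 - 14*a + 4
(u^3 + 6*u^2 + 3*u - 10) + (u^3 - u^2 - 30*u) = 2*u^3 + 5*u^2 - 27*u - 10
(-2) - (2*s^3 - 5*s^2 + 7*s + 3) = -2*s^3 + 5*s^2 - 7*s - 5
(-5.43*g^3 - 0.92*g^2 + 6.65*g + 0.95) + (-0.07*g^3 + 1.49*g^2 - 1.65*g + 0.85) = -5.5*g^3 + 0.57*g^2 + 5.0*g + 1.8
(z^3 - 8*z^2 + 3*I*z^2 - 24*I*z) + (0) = z^3 - 8*z^2 + 3*I*z^2 - 24*I*z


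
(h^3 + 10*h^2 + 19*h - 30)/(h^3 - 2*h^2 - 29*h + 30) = (h + 6)/(h - 6)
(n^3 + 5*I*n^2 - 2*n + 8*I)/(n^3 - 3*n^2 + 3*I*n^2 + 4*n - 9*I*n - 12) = (n + 2*I)/(n - 3)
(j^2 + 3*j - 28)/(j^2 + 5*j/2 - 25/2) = 2*(j^2 + 3*j - 28)/(2*j^2 + 5*j - 25)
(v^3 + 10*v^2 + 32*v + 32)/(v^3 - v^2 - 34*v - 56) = (v + 4)/(v - 7)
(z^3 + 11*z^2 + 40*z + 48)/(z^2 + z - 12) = (z^2 + 7*z + 12)/(z - 3)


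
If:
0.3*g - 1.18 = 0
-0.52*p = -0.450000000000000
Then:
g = 3.93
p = 0.87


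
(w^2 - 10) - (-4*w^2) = 5*w^2 - 10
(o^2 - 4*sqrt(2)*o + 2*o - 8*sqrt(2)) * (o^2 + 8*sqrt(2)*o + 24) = o^4 + 2*o^3 + 4*sqrt(2)*o^3 - 40*o^2 + 8*sqrt(2)*o^2 - 96*sqrt(2)*o - 80*o - 192*sqrt(2)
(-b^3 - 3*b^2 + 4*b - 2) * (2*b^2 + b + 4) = -2*b^5 - 7*b^4 + b^3 - 12*b^2 + 14*b - 8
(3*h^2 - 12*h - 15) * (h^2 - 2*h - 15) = 3*h^4 - 18*h^3 - 36*h^2 + 210*h + 225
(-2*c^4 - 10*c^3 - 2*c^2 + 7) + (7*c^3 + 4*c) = -2*c^4 - 3*c^3 - 2*c^2 + 4*c + 7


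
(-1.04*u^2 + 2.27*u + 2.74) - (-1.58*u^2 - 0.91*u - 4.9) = 0.54*u^2 + 3.18*u + 7.64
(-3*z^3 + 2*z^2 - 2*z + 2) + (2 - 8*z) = -3*z^3 + 2*z^2 - 10*z + 4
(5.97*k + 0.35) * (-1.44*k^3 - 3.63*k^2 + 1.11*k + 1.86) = -8.5968*k^4 - 22.1751*k^3 + 5.3562*k^2 + 11.4927*k + 0.651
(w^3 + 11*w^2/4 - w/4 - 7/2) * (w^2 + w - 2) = w^5 + 15*w^4/4 + w^3/2 - 37*w^2/4 - 3*w + 7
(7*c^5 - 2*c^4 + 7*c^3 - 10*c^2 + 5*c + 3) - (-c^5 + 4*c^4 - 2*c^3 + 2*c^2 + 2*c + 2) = 8*c^5 - 6*c^4 + 9*c^3 - 12*c^2 + 3*c + 1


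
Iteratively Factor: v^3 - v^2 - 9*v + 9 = (v - 3)*(v^2 + 2*v - 3) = (v - 3)*(v - 1)*(v + 3)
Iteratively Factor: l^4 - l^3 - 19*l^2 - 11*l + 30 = (l + 3)*(l^3 - 4*l^2 - 7*l + 10) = (l - 1)*(l + 3)*(l^2 - 3*l - 10) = (l - 1)*(l + 2)*(l + 3)*(l - 5)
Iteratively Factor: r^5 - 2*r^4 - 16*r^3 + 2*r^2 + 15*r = (r - 5)*(r^4 + 3*r^3 - r^2 - 3*r) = (r - 5)*(r - 1)*(r^3 + 4*r^2 + 3*r) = (r - 5)*(r - 1)*(r + 3)*(r^2 + r) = r*(r - 5)*(r - 1)*(r + 3)*(r + 1)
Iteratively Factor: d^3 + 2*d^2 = (d)*(d^2 + 2*d) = d^2*(d + 2)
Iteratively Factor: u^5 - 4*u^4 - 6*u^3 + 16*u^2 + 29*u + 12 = (u + 1)*(u^4 - 5*u^3 - u^2 + 17*u + 12) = (u - 4)*(u + 1)*(u^3 - u^2 - 5*u - 3) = (u - 4)*(u - 3)*(u + 1)*(u^2 + 2*u + 1) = (u - 4)*(u - 3)*(u + 1)^2*(u + 1)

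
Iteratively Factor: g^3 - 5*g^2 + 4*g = (g)*(g^2 - 5*g + 4) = g*(g - 1)*(g - 4)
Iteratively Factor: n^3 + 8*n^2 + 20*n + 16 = (n + 2)*(n^2 + 6*n + 8) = (n + 2)^2*(n + 4)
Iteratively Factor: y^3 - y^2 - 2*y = (y + 1)*(y^2 - 2*y) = y*(y + 1)*(y - 2)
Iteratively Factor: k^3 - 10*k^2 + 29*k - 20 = (k - 5)*(k^2 - 5*k + 4) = (k - 5)*(k - 1)*(k - 4)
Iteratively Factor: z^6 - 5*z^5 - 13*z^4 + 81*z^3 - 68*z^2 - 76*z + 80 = (z - 2)*(z^5 - 3*z^4 - 19*z^3 + 43*z^2 + 18*z - 40) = (z - 2)*(z - 1)*(z^4 - 2*z^3 - 21*z^2 + 22*z + 40) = (z - 2)*(z - 1)*(z + 1)*(z^3 - 3*z^2 - 18*z + 40) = (z - 5)*(z - 2)*(z - 1)*(z + 1)*(z^2 + 2*z - 8) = (z - 5)*(z - 2)^2*(z - 1)*(z + 1)*(z + 4)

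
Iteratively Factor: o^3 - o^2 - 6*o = (o)*(o^2 - o - 6) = o*(o + 2)*(o - 3)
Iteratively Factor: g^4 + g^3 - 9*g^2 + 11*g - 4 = (g - 1)*(g^3 + 2*g^2 - 7*g + 4) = (g - 1)^2*(g^2 + 3*g - 4) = (g - 1)^2*(g + 4)*(g - 1)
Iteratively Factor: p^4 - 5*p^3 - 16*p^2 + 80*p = (p - 4)*(p^3 - p^2 - 20*p) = (p - 4)*(p + 4)*(p^2 - 5*p) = (p - 5)*(p - 4)*(p + 4)*(p)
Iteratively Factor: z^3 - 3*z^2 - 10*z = (z + 2)*(z^2 - 5*z) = (z - 5)*(z + 2)*(z)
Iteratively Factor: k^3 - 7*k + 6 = (k - 2)*(k^2 + 2*k - 3) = (k - 2)*(k + 3)*(k - 1)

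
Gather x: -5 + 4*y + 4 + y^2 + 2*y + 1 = y^2 + 6*y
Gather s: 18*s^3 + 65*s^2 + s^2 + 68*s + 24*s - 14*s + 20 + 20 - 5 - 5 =18*s^3 + 66*s^2 + 78*s + 30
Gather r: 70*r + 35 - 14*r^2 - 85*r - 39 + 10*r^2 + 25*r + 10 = -4*r^2 + 10*r + 6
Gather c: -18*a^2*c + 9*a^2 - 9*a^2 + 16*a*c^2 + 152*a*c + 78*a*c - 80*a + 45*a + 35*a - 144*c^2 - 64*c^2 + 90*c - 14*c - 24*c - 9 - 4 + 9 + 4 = c^2*(16*a - 208) + c*(-18*a^2 + 230*a + 52)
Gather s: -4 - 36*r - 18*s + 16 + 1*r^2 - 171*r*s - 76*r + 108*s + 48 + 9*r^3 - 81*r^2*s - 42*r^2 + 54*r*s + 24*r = 9*r^3 - 41*r^2 - 88*r + s*(-81*r^2 - 117*r + 90) + 60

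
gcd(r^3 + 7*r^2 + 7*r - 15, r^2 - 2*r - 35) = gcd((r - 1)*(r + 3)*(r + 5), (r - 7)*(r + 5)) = r + 5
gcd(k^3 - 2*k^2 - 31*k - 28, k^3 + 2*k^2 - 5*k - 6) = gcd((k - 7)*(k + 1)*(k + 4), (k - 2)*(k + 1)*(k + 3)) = k + 1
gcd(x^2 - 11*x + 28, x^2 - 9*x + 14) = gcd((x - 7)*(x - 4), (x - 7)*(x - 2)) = x - 7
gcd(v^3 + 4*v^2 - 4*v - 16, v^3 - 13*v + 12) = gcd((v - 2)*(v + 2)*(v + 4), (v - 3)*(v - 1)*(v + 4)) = v + 4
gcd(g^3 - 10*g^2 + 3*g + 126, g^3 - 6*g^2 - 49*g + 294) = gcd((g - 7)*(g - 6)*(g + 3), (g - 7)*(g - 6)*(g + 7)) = g^2 - 13*g + 42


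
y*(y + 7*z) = y^2 + 7*y*z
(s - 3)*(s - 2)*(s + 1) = s^3 - 4*s^2 + s + 6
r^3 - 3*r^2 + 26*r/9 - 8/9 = (r - 4/3)*(r - 1)*(r - 2/3)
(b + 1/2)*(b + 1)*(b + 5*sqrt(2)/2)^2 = b^4 + 3*b^3/2 + 5*sqrt(2)*b^3 + 15*sqrt(2)*b^2/2 + 13*b^2 + 5*sqrt(2)*b/2 + 75*b/4 + 25/4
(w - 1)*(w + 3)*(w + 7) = w^3 + 9*w^2 + 11*w - 21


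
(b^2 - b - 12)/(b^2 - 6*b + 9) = (b^2 - b - 12)/(b^2 - 6*b + 9)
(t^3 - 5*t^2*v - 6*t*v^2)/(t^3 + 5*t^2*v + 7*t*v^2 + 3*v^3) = t*(t - 6*v)/(t^2 + 4*t*v + 3*v^2)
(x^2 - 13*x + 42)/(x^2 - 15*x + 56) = (x - 6)/(x - 8)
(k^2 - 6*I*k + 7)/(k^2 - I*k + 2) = (k - 7*I)/(k - 2*I)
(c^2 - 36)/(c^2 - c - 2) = (36 - c^2)/(-c^2 + c + 2)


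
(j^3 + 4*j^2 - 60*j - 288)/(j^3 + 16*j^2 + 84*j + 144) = (j - 8)/(j + 4)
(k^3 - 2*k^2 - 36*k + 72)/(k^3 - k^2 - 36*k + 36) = (k - 2)/(k - 1)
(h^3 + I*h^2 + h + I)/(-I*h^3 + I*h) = (I*h^3 - h^2 + I*h - 1)/(h^3 - h)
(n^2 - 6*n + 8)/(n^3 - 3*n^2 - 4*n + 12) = (n - 4)/(n^2 - n - 6)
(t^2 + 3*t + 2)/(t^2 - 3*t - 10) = (t + 1)/(t - 5)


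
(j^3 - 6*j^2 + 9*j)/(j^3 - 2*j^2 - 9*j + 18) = j*(j - 3)/(j^2 + j - 6)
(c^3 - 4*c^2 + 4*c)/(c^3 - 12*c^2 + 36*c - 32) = c/(c - 8)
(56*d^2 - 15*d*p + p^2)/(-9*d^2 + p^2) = (-56*d^2 + 15*d*p - p^2)/(9*d^2 - p^2)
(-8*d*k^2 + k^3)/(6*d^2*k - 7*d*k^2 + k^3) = k*(-8*d + k)/(6*d^2 - 7*d*k + k^2)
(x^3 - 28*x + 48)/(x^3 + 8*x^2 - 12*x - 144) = (x - 2)/(x + 6)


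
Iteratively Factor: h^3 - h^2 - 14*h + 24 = (h + 4)*(h^2 - 5*h + 6) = (h - 2)*(h + 4)*(h - 3)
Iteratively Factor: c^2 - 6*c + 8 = (c - 2)*(c - 4)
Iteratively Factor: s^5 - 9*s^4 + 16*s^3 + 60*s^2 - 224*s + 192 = (s - 4)*(s^4 - 5*s^3 - 4*s^2 + 44*s - 48) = (s - 4)*(s - 2)*(s^3 - 3*s^2 - 10*s + 24) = (s - 4)*(s - 2)^2*(s^2 - s - 12) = (s - 4)^2*(s - 2)^2*(s + 3)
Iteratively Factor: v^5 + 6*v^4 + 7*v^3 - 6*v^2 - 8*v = (v + 4)*(v^4 + 2*v^3 - v^2 - 2*v) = (v - 1)*(v + 4)*(v^3 + 3*v^2 + 2*v) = (v - 1)*(v + 2)*(v + 4)*(v^2 + v) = (v - 1)*(v + 1)*(v + 2)*(v + 4)*(v)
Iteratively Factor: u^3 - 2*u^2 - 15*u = (u + 3)*(u^2 - 5*u) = u*(u + 3)*(u - 5)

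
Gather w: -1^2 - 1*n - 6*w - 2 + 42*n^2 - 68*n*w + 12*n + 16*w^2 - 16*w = 42*n^2 + 11*n + 16*w^2 + w*(-68*n - 22) - 3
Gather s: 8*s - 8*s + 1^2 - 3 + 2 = 0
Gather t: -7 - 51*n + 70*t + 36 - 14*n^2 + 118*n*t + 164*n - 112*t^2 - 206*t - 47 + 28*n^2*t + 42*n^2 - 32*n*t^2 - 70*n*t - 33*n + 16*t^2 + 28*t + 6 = 28*n^2 + 80*n + t^2*(-32*n - 96) + t*(28*n^2 + 48*n - 108) - 12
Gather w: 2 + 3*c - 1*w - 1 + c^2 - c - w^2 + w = c^2 + 2*c - w^2 + 1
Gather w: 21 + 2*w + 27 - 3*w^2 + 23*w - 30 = -3*w^2 + 25*w + 18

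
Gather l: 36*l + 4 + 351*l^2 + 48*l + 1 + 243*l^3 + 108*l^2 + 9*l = 243*l^3 + 459*l^2 + 93*l + 5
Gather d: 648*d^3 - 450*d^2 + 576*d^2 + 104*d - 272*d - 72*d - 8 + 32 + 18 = 648*d^3 + 126*d^2 - 240*d + 42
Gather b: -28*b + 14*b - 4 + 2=-14*b - 2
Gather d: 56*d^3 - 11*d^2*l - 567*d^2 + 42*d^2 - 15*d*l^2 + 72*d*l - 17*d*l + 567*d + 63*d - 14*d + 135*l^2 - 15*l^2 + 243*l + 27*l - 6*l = 56*d^3 + d^2*(-11*l - 525) + d*(-15*l^2 + 55*l + 616) + 120*l^2 + 264*l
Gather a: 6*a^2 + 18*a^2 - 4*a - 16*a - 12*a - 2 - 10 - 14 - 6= 24*a^2 - 32*a - 32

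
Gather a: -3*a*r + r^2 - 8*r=-3*a*r + r^2 - 8*r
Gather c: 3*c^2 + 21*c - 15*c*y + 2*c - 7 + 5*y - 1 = 3*c^2 + c*(23 - 15*y) + 5*y - 8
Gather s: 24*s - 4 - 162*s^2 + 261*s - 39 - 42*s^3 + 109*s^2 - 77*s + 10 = -42*s^3 - 53*s^2 + 208*s - 33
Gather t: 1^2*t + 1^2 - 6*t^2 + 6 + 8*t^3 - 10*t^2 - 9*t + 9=8*t^3 - 16*t^2 - 8*t + 16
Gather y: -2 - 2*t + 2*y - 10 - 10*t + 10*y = -12*t + 12*y - 12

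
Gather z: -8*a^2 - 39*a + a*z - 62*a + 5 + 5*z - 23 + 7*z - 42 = -8*a^2 - 101*a + z*(a + 12) - 60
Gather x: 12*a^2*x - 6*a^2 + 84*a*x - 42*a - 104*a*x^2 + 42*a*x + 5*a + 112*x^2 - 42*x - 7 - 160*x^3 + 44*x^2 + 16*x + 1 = -6*a^2 - 37*a - 160*x^3 + x^2*(156 - 104*a) + x*(12*a^2 + 126*a - 26) - 6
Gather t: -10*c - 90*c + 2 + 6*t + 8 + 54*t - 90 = -100*c + 60*t - 80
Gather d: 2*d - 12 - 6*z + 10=2*d - 6*z - 2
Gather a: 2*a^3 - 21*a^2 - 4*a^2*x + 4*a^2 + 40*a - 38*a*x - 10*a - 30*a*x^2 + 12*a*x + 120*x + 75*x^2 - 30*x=2*a^3 + a^2*(-4*x - 17) + a*(-30*x^2 - 26*x + 30) + 75*x^2 + 90*x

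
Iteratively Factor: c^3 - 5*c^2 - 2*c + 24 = (c - 3)*(c^2 - 2*c - 8) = (c - 4)*(c - 3)*(c + 2)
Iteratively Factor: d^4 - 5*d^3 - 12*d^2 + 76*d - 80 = (d - 2)*(d^3 - 3*d^2 - 18*d + 40) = (d - 2)^2*(d^2 - d - 20) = (d - 5)*(d - 2)^2*(d + 4)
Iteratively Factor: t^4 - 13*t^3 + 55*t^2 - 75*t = (t - 5)*(t^3 - 8*t^2 + 15*t) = (t - 5)*(t - 3)*(t^2 - 5*t) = t*(t - 5)*(t - 3)*(t - 5)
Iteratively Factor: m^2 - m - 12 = (m - 4)*(m + 3)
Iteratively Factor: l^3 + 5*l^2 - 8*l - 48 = (l - 3)*(l^2 + 8*l + 16) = (l - 3)*(l + 4)*(l + 4)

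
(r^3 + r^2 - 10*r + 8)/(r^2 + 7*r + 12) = (r^2 - 3*r + 2)/(r + 3)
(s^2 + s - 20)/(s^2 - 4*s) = (s + 5)/s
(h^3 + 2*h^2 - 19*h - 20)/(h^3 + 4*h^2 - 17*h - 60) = (h + 1)/(h + 3)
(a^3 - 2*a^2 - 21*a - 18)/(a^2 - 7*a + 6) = (a^2 + 4*a + 3)/(a - 1)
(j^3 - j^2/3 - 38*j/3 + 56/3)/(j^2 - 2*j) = j + 5/3 - 28/(3*j)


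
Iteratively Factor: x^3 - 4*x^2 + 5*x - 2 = (x - 1)*(x^2 - 3*x + 2) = (x - 2)*(x - 1)*(x - 1)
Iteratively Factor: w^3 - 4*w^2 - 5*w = (w)*(w^2 - 4*w - 5) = w*(w + 1)*(w - 5)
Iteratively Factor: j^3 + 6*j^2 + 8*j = (j + 2)*(j^2 + 4*j) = (j + 2)*(j + 4)*(j)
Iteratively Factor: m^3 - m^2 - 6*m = (m + 2)*(m^2 - 3*m) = (m - 3)*(m + 2)*(m)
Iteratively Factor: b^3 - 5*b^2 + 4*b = (b - 4)*(b^2 - b) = (b - 4)*(b - 1)*(b)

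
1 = 1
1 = 1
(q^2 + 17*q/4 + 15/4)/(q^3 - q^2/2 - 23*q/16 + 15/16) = 4*(q + 3)/(4*q^2 - 7*q + 3)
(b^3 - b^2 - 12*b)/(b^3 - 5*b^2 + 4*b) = (b + 3)/(b - 1)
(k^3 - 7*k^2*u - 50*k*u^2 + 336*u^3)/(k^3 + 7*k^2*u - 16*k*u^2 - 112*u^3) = (-k^2 + 14*k*u - 48*u^2)/(-k^2 + 16*u^2)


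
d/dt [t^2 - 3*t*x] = 2*t - 3*x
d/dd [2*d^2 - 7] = 4*d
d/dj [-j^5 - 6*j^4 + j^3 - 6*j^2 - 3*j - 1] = -5*j^4 - 24*j^3 + 3*j^2 - 12*j - 3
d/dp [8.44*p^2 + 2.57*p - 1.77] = 16.88*p + 2.57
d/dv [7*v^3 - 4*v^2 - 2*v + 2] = 21*v^2 - 8*v - 2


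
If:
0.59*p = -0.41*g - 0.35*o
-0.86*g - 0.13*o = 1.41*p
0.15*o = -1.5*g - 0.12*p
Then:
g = 0.00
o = 0.00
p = 0.00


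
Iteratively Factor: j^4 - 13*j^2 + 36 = (j + 2)*(j^3 - 2*j^2 - 9*j + 18) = (j + 2)*(j + 3)*(j^2 - 5*j + 6) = (j - 2)*(j + 2)*(j + 3)*(j - 3)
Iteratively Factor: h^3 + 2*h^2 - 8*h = (h + 4)*(h^2 - 2*h) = h*(h + 4)*(h - 2)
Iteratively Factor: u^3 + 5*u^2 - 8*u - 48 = (u - 3)*(u^2 + 8*u + 16) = (u - 3)*(u + 4)*(u + 4)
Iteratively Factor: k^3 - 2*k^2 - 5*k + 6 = (k - 3)*(k^2 + k - 2) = (k - 3)*(k + 2)*(k - 1)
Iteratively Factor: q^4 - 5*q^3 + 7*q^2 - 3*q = (q - 3)*(q^3 - 2*q^2 + q) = (q - 3)*(q - 1)*(q^2 - q) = (q - 3)*(q - 1)^2*(q)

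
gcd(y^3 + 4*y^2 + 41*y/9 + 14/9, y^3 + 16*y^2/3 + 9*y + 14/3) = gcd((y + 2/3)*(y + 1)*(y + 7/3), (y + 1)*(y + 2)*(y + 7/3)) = y^2 + 10*y/3 + 7/3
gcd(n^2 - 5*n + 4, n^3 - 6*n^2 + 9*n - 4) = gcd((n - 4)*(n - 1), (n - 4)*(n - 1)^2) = n^2 - 5*n + 4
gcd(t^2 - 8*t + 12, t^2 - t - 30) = t - 6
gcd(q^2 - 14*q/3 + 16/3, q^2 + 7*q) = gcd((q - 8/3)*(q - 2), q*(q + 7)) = 1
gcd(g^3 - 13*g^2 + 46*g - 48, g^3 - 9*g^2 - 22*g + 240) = g - 8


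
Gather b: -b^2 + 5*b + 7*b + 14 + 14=-b^2 + 12*b + 28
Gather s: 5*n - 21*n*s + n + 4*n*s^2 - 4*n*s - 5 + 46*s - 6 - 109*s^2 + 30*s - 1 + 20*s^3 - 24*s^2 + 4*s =6*n + 20*s^3 + s^2*(4*n - 133) + s*(80 - 25*n) - 12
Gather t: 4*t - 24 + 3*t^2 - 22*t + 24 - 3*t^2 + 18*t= 0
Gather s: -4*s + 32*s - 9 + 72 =28*s + 63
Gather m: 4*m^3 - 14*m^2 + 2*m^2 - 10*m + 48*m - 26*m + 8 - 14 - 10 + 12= 4*m^3 - 12*m^2 + 12*m - 4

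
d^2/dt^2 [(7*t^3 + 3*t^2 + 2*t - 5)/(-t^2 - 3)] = 2*(19*t^3 + 42*t^2 - 171*t - 42)/(t^6 + 9*t^4 + 27*t^2 + 27)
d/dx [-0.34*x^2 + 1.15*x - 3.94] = 1.15 - 0.68*x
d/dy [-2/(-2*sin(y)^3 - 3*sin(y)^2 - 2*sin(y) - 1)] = 4*(-3*sin(y) + 3*cos(y)^2 - 4)*cos(y)/((sin(y) + 1)^2*(sin(y) - cos(2*y) + 2)^2)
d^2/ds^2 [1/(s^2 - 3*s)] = 2*(-s*(s - 3) + (2*s - 3)^2)/(s^3*(s - 3)^3)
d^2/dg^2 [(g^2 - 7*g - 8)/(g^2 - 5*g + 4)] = 4*(-g^3 - 18*g^2 + 102*g - 146)/(g^6 - 15*g^5 + 87*g^4 - 245*g^3 + 348*g^2 - 240*g + 64)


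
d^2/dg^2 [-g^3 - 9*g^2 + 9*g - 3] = -6*g - 18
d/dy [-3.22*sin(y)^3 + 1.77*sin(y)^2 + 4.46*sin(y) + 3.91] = (-9.66*sin(y)^2 + 3.54*sin(y) + 4.46)*cos(y)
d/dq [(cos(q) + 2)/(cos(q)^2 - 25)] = (cos(q)^2 + 4*cos(q) + 25)*sin(q)/(cos(q)^2 - 25)^2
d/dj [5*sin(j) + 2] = 5*cos(j)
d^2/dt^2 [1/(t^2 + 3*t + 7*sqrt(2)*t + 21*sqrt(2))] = 2*(-t^2 - 7*sqrt(2)*t - 3*t + (2*t + 3 + 7*sqrt(2))^2 - 21*sqrt(2))/(t^2 + 3*t + 7*sqrt(2)*t + 21*sqrt(2))^3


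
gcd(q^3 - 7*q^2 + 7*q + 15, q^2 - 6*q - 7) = q + 1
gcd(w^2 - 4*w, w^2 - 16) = w - 4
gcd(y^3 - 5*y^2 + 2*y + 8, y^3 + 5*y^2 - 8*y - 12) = y^2 - y - 2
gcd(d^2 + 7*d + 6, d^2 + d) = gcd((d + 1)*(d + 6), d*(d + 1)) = d + 1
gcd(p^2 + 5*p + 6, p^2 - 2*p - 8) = p + 2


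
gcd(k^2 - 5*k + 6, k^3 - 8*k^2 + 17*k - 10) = k - 2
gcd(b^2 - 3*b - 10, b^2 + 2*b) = b + 2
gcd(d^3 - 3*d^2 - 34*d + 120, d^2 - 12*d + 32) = d - 4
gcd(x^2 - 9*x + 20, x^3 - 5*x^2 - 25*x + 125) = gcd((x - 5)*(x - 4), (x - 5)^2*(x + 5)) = x - 5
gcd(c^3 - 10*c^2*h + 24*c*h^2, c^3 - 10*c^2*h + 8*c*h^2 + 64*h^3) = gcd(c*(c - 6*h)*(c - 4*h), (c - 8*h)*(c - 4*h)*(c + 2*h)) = c - 4*h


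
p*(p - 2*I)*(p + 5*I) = p^3 + 3*I*p^2 + 10*p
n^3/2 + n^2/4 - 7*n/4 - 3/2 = (n/2 + 1/2)*(n - 2)*(n + 3/2)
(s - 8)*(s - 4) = s^2 - 12*s + 32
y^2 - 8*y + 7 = (y - 7)*(y - 1)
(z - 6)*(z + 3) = z^2 - 3*z - 18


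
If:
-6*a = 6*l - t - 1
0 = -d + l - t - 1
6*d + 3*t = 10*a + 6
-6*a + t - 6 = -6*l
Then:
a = -4/7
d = 43/84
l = 7/12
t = -13/14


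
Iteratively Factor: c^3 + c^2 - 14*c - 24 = (c + 2)*(c^2 - c - 12) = (c + 2)*(c + 3)*(c - 4)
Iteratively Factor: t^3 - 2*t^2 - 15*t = (t)*(t^2 - 2*t - 15) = t*(t - 5)*(t + 3)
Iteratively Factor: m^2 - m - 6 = (m - 3)*(m + 2)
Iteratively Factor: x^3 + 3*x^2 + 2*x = (x + 1)*(x^2 + 2*x) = x*(x + 1)*(x + 2)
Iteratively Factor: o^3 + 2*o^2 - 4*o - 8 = (o + 2)*(o^2 - 4) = (o + 2)^2*(o - 2)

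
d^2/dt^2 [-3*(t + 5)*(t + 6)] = -6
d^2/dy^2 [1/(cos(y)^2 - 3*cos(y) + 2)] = (-4*sin(y)^4 + 3*sin(y)^2 - 69*cos(y)/4 + 9*cos(3*y)/4 + 15)/((cos(y) - 2)^3*(cos(y) - 1)^3)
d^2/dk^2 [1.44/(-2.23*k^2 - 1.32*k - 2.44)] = (14.321952*k^2 + 8.477568*k - 1.44*(4.46*k + 1.32)*(8.92*k + 2.64) + 15.670656)/(2.23*k^2 + 1.32*k + 2.44)^3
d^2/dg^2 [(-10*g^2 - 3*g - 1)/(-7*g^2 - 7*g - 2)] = 2*(-343*g^3 - 273*g^2 + 21*g + 33)/(343*g^6 + 1029*g^5 + 1323*g^4 + 931*g^3 + 378*g^2 + 84*g + 8)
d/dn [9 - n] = -1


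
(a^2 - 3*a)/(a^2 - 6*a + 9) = a/(a - 3)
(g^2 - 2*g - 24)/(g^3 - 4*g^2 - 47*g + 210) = (g + 4)/(g^2 + 2*g - 35)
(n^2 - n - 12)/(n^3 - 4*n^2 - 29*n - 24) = (n - 4)/(n^2 - 7*n - 8)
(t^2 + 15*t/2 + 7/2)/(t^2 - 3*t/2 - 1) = (t + 7)/(t - 2)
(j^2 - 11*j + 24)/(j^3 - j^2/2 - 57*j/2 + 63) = 2*(j - 8)/(2*j^2 + 5*j - 42)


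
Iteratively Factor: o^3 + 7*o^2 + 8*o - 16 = (o - 1)*(o^2 + 8*o + 16) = (o - 1)*(o + 4)*(o + 4)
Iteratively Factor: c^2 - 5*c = (c)*(c - 5)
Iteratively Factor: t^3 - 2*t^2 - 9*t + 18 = (t + 3)*(t^2 - 5*t + 6) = (t - 2)*(t + 3)*(t - 3)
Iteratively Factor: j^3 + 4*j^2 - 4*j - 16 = (j - 2)*(j^2 + 6*j + 8) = (j - 2)*(j + 2)*(j + 4)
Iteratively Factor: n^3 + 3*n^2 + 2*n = (n + 1)*(n^2 + 2*n) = (n + 1)*(n + 2)*(n)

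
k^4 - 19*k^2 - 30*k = k*(k - 5)*(k + 2)*(k + 3)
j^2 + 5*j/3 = j*(j + 5/3)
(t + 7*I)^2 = t^2 + 14*I*t - 49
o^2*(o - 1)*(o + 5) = o^4 + 4*o^3 - 5*o^2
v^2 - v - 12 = (v - 4)*(v + 3)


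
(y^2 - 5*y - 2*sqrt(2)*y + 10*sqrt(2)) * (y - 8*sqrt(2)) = y^3 - 10*sqrt(2)*y^2 - 5*y^2 + 32*y + 50*sqrt(2)*y - 160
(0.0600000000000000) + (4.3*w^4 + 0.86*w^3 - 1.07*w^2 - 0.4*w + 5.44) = 4.3*w^4 + 0.86*w^3 - 1.07*w^2 - 0.4*w + 5.5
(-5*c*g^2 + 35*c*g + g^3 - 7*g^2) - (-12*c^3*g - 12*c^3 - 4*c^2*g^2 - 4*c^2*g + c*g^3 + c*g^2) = 12*c^3*g + 12*c^3 + 4*c^2*g^2 + 4*c^2*g - c*g^3 - 6*c*g^2 + 35*c*g + g^3 - 7*g^2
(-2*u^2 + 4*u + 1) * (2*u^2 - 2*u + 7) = -4*u^4 + 12*u^3 - 20*u^2 + 26*u + 7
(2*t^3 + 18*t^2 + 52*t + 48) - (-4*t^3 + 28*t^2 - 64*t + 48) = 6*t^3 - 10*t^2 + 116*t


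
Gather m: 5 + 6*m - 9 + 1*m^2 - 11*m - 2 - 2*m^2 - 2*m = -m^2 - 7*m - 6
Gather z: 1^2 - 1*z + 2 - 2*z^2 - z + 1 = -2*z^2 - 2*z + 4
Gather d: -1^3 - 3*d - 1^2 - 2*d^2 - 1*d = -2*d^2 - 4*d - 2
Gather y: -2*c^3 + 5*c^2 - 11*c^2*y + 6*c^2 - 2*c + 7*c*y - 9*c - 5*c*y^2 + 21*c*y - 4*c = -2*c^3 + 11*c^2 - 5*c*y^2 - 15*c + y*(-11*c^2 + 28*c)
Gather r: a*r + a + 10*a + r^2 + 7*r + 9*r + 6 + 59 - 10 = 11*a + r^2 + r*(a + 16) + 55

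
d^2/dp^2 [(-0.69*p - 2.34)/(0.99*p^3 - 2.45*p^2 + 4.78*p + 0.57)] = (-4.057614*p^5 - 17.479638*p^4 + 89.057706*p^3 - 146.042784*p^2 + 166.563702*p - 109.706184)/(0.970299*p^9 - 7.203735*p^8 + 31.882059*p^7 - 82.593494*p^6 + 145.640388*p^5 - 141.487341*p^4 + 70.128685*p^3 + 36.682749*p^2 + 4.659066*p + 0.185193)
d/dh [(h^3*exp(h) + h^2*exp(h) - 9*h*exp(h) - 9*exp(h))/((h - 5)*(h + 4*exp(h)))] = ((h - 5)*(h + 4*exp(h))*(h^3 + 4*h^2 - 7*h - 18) - (h - 5)*(4*exp(h) + 1)*(h^3 + h^2 - 9*h - 9) + (h + 4*exp(h))*(-h^3 - h^2 + 9*h + 9))*exp(h)/((h - 5)^2*(h + 4*exp(h))^2)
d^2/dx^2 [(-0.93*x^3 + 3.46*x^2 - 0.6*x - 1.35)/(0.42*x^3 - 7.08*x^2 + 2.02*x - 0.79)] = (-4.44089209850063e-16*x^7 - 4.310208*x^6 + 4.09903199999985*x^5 - 13.4683919999998*x^4 + 122.949432*x^3 - 522.495108*x^2 + 129.808422*x + 6.488372)/(0.074088*x^9 - 3.746736*x^8 + 64.228248*x^7 - 391.353012*x^6 + 323.002152*x^5 - 209.48868*x^4 + 76.818358*x^3 - 22.926432*x^2 + 3.782046*x - 0.493039)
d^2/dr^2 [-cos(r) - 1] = cos(r)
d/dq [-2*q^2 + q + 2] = 1 - 4*q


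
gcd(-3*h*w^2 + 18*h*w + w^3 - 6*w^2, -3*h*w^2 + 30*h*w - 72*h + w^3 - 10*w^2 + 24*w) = -3*h*w + 18*h + w^2 - 6*w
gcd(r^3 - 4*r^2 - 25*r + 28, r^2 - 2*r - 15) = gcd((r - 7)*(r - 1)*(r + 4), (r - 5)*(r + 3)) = 1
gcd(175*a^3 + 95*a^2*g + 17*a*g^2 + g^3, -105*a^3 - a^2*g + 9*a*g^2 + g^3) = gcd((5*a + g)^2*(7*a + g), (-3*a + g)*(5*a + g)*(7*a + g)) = 35*a^2 + 12*a*g + g^2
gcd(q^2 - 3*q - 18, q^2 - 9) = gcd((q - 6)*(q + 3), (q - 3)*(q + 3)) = q + 3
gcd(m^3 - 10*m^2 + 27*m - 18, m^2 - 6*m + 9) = m - 3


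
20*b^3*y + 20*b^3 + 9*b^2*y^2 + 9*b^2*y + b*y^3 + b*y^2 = (4*b + y)*(5*b + y)*(b*y + b)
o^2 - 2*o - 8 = (o - 4)*(o + 2)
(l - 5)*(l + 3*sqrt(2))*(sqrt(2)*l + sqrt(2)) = sqrt(2)*l^3 - 4*sqrt(2)*l^2 + 6*l^2 - 24*l - 5*sqrt(2)*l - 30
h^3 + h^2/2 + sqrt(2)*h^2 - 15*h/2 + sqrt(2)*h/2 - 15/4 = (h + 1/2)*(h - 3*sqrt(2)/2)*(h + 5*sqrt(2)/2)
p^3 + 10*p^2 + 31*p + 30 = (p + 2)*(p + 3)*(p + 5)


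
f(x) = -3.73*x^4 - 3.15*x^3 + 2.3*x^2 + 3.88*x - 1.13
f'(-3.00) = 307.87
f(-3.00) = -209.15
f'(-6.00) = 2858.80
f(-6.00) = -4095.29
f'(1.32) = -40.83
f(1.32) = -10.57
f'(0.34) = 3.77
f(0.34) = 0.28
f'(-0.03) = 3.73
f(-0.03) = -1.24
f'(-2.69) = 213.54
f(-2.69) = -128.92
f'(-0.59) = 0.94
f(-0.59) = -2.42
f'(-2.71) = 218.96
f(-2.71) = -133.24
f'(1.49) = -59.60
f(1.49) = -19.05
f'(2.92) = -434.73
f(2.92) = -319.78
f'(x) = -14.92*x^3 - 9.45*x^2 + 4.6*x + 3.88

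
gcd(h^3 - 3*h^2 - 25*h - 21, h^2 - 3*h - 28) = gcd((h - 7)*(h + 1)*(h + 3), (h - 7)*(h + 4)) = h - 7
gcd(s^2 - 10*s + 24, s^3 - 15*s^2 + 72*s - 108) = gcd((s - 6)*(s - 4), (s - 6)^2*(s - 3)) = s - 6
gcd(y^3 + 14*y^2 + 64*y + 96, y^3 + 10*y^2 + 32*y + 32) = y^2 + 8*y + 16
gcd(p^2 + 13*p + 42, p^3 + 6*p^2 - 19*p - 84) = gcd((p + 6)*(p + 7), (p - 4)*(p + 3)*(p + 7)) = p + 7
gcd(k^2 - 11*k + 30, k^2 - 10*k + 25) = k - 5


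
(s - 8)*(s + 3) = s^2 - 5*s - 24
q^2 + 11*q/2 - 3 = (q - 1/2)*(q + 6)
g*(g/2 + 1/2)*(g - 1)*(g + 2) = g^4/2 + g^3 - g^2/2 - g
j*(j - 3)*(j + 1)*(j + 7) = j^4 + 5*j^3 - 17*j^2 - 21*j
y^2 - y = y*(y - 1)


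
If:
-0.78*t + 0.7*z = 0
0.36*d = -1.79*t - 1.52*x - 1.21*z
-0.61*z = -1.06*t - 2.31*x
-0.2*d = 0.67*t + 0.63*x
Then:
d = 0.00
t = 0.00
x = 0.00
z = 0.00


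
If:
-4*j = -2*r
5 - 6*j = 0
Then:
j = 5/6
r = 5/3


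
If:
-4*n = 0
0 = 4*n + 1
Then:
No Solution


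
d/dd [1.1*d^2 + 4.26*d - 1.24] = 2.2*d + 4.26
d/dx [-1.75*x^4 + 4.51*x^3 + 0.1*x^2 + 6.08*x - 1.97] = -7.0*x^3 + 13.53*x^2 + 0.2*x + 6.08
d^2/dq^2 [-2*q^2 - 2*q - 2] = -4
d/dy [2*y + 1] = 2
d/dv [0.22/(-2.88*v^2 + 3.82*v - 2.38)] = (1.2672*v - 0.8404)/(2.88*v^2 - 3.82*v + 2.38)^2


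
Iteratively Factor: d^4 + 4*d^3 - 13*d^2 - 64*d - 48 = (d + 1)*(d^3 + 3*d^2 - 16*d - 48) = (d - 4)*(d + 1)*(d^2 + 7*d + 12) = (d - 4)*(d + 1)*(d + 3)*(d + 4)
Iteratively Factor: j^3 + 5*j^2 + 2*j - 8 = (j + 2)*(j^2 + 3*j - 4) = (j + 2)*(j + 4)*(j - 1)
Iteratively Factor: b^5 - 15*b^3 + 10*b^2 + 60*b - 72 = (b - 2)*(b^4 + 2*b^3 - 11*b^2 - 12*b + 36) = (b - 2)*(b + 3)*(b^3 - b^2 - 8*b + 12) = (b - 2)^2*(b + 3)*(b^2 + b - 6) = (b - 2)^2*(b + 3)^2*(b - 2)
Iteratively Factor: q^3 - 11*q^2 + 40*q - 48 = (q - 4)*(q^2 - 7*q + 12) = (q - 4)*(q - 3)*(q - 4)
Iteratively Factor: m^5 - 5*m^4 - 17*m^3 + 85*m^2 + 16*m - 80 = (m + 4)*(m^4 - 9*m^3 + 19*m^2 + 9*m - 20) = (m - 1)*(m + 4)*(m^3 - 8*m^2 + 11*m + 20) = (m - 4)*(m - 1)*(m + 4)*(m^2 - 4*m - 5) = (m - 4)*(m - 1)*(m + 1)*(m + 4)*(m - 5)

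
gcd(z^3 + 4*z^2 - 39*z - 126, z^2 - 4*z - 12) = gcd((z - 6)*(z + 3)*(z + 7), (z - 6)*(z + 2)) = z - 6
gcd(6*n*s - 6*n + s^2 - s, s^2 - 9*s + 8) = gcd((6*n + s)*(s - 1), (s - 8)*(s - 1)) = s - 1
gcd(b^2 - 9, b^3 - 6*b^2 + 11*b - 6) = b - 3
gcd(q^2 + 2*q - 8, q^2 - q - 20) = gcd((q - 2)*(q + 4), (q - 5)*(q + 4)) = q + 4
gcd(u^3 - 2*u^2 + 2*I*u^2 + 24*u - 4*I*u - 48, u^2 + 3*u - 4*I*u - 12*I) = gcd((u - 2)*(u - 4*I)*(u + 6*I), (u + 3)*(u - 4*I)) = u - 4*I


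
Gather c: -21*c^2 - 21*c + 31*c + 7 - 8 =-21*c^2 + 10*c - 1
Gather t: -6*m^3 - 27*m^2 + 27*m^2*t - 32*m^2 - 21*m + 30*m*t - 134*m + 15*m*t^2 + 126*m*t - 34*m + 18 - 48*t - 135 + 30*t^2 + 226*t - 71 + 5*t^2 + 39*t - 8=-6*m^3 - 59*m^2 - 189*m + t^2*(15*m + 35) + t*(27*m^2 + 156*m + 217) - 196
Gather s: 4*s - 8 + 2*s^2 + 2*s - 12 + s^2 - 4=3*s^2 + 6*s - 24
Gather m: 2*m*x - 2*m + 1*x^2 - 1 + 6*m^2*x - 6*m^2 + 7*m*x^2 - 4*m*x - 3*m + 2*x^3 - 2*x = m^2*(6*x - 6) + m*(7*x^2 - 2*x - 5) + 2*x^3 + x^2 - 2*x - 1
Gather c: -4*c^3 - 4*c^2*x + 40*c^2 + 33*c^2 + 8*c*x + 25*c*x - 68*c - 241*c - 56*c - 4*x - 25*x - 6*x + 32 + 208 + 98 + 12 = -4*c^3 + c^2*(73 - 4*x) + c*(33*x - 365) - 35*x + 350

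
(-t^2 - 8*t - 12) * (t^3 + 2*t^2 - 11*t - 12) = -t^5 - 10*t^4 - 17*t^3 + 76*t^2 + 228*t + 144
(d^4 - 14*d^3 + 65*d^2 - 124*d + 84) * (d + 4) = d^5 - 10*d^4 + 9*d^3 + 136*d^2 - 412*d + 336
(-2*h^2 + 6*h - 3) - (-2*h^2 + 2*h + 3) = 4*h - 6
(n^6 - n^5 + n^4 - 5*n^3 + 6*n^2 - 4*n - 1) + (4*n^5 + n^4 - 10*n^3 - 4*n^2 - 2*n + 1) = n^6 + 3*n^5 + 2*n^4 - 15*n^3 + 2*n^2 - 6*n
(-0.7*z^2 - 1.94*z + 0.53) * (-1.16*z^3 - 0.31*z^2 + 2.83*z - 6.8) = 0.812*z^5 + 2.4674*z^4 - 1.9944*z^3 - 0.8945*z^2 + 14.6919*z - 3.604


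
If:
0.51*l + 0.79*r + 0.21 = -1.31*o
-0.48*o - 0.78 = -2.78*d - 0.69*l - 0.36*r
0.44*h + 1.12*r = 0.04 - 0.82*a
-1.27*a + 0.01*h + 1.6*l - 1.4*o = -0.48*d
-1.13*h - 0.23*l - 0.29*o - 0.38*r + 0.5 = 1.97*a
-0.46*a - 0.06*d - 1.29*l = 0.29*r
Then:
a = 0.14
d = 0.30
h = 0.28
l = -0.02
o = -0.05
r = -0.17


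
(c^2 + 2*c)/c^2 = (c + 2)/c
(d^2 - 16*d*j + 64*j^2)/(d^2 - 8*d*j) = (d - 8*j)/d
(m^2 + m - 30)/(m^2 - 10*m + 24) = (m^2 + m - 30)/(m^2 - 10*m + 24)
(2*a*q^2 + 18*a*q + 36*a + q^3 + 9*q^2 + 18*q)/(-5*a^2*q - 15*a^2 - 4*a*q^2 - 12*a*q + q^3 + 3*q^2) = (2*a*q + 12*a + q^2 + 6*q)/(-5*a^2 - 4*a*q + q^2)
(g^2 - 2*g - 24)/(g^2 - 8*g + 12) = (g + 4)/(g - 2)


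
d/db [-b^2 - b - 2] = -2*b - 1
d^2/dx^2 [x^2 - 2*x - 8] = 2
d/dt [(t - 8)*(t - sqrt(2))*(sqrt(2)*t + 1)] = 3*sqrt(2)*t^2 - 16*sqrt(2)*t - 2*t - sqrt(2) + 8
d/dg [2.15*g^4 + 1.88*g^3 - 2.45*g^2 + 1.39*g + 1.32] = 8.6*g^3 + 5.64*g^2 - 4.9*g + 1.39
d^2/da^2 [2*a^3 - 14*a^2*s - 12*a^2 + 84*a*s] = 12*a - 28*s - 24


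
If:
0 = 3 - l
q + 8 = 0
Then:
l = 3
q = -8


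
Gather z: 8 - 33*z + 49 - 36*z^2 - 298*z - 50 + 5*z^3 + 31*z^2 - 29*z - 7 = 5*z^3 - 5*z^2 - 360*z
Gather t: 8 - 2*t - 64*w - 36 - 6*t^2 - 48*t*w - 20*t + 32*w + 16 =-6*t^2 + t*(-48*w - 22) - 32*w - 12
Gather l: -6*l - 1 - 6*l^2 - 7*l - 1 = -6*l^2 - 13*l - 2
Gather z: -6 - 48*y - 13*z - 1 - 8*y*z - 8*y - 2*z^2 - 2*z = -56*y - 2*z^2 + z*(-8*y - 15) - 7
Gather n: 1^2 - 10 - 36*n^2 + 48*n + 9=-36*n^2 + 48*n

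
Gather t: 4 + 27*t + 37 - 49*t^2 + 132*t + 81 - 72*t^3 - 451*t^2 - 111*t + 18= -72*t^3 - 500*t^2 + 48*t + 140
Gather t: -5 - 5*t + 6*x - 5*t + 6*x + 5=-10*t + 12*x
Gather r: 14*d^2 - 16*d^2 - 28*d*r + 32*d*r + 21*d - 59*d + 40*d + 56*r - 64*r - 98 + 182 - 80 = -2*d^2 + 2*d + r*(4*d - 8) + 4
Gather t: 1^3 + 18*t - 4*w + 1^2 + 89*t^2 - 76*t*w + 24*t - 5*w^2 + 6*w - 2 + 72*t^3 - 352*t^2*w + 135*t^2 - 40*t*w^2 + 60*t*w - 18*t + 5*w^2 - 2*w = 72*t^3 + t^2*(224 - 352*w) + t*(-40*w^2 - 16*w + 24)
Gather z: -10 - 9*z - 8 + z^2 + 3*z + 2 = z^2 - 6*z - 16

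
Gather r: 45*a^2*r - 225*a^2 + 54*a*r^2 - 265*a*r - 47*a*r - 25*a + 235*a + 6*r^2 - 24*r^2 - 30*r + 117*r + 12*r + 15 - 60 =-225*a^2 + 210*a + r^2*(54*a - 18) + r*(45*a^2 - 312*a + 99) - 45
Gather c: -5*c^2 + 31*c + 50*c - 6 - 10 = -5*c^2 + 81*c - 16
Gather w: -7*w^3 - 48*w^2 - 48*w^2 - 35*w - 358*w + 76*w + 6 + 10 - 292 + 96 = -7*w^3 - 96*w^2 - 317*w - 180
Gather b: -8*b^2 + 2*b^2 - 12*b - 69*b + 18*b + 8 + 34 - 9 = -6*b^2 - 63*b + 33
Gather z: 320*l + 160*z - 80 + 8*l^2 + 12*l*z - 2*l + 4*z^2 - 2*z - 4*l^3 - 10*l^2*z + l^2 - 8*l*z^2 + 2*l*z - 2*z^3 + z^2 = -4*l^3 + 9*l^2 + 318*l - 2*z^3 + z^2*(5 - 8*l) + z*(-10*l^2 + 14*l + 158) - 80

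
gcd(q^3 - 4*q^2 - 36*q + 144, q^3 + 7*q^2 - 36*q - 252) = q^2 - 36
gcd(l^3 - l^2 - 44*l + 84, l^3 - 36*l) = l - 6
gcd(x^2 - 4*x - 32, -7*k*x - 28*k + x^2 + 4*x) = x + 4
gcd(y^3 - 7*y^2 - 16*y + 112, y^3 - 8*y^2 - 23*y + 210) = y - 7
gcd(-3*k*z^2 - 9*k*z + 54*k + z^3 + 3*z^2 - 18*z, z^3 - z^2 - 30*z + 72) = z^2 + 3*z - 18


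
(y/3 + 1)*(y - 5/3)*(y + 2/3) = y^3/3 + 2*y^2/3 - 37*y/27 - 10/9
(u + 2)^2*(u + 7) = u^3 + 11*u^2 + 32*u + 28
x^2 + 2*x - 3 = (x - 1)*(x + 3)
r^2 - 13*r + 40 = (r - 8)*(r - 5)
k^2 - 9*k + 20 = (k - 5)*(k - 4)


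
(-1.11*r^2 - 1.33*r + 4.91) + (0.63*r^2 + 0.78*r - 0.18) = -0.48*r^2 - 0.55*r + 4.73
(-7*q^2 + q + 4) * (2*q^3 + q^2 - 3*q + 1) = -14*q^5 - 5*q^4 + 30*q^3 - 6*q^2 - 11*q + 4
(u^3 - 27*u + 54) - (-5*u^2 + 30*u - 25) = u^3 + 5*u^2 - 57*u + 79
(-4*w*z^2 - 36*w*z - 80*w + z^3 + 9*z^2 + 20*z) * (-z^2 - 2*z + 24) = 4*w*z^4 + 44*w*z^3 + 56*w*z^2 - 704*w*z - 1920*w - z^5 - 11*z^4 - 14*z^3 + 176*z^2 + 480*z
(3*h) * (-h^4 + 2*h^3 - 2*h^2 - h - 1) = -3*h^5 + 6*h^4 - 6*h^3 - 3*h^2 - 3*h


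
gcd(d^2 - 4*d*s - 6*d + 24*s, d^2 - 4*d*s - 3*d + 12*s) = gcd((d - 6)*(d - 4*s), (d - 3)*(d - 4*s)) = -d + 4*s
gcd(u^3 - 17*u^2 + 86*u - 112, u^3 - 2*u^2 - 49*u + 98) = u^2 - 9*u + 14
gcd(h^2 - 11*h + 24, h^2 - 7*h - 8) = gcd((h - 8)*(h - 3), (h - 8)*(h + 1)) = h - 8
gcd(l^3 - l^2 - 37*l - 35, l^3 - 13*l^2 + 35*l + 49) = l^2 - 6*l - 7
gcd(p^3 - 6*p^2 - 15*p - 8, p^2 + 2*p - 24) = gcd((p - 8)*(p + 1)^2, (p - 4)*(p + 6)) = 1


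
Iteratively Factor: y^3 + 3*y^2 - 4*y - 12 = (y - 2)*(y^2 + 5*y + 6) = (y - 2)*(y + 3)*(y + 2)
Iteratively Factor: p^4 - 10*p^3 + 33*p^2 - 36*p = (p - 4)*(p^3 - 6*p^2 + 9*p) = (p - 4)*(p - 3)*(p^2 - 3*p) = p*(p - 4)*(p - 3)*(p - 3)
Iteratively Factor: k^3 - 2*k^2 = (k)*(k^2 - 2*k) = k^2*(k - 2)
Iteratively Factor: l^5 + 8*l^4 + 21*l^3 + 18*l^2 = (l)*(l^4 + 8*l^3 + 21*l^2 + 18*l) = l*(l + 3)*(l^3 + 5*l^2 + 6*l) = l*(l + 2)*(l + 3)*(l^2 + 3*l) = l^2*(l + 2)*(l + 3)*(l + 3)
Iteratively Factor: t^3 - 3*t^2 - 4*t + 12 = (t - 2)*(t^2 - t - 6) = (t - 3)*(t - 2)*(t + 2)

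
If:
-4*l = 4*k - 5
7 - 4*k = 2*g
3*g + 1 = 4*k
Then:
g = 6/5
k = 23/20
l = 1/10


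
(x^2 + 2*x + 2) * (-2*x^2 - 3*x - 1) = -2*x^4 - 7*x^3 - 11*x^2 - 8*x - 2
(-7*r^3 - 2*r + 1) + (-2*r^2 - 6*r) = -7*r^3 - 2*r^2 - 8*r + 1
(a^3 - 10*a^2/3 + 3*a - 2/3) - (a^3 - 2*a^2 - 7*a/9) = -4*a^2/3 + 34*a/9 - 2/3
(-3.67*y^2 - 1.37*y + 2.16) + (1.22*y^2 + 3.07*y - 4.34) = -2.45*y^2 + 1.7*y - 2.18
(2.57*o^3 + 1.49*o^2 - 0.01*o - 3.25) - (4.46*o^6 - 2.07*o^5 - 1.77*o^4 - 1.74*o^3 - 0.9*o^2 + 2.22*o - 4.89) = -4.46*o^6 + 2.07*o^5 + 1.77*o^4 + 4.31*o^3 + 2.39*o^2 - 2.23*o + 1.64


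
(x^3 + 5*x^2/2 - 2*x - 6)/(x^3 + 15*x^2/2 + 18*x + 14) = (2*x - 3)/(2*x + 7)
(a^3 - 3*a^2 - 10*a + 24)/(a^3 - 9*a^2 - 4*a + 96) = (a - 2)/(a - 8)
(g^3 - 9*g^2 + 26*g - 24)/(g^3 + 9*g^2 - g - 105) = (g^2 - 6*g + 8)/(g^2 + 12*g + 35)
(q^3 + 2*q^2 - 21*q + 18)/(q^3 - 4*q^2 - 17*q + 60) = (q^2 + 5*q - 6)/(q^2 - q - 20)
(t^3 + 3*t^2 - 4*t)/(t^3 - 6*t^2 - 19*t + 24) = t*(t + 4)/(t^2 - 5*t - 24)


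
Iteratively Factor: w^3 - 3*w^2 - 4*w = (w + 1)*(w^2 - 4*w) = w*(w + 1)*(w - 4)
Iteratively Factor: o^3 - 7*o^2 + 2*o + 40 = (o - 4)*(o^2 - 3*o - 10) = (o - 4)*(o + 2)*(o - 5)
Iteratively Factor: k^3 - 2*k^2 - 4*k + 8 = (k - 2)*(k^2 - 4) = (k - 2)*(k + 2)*(k - 2)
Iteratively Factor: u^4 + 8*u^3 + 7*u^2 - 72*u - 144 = (u - 3)*(u^3 + 11*u^2 + 40*u + 48) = (u - 3)*(u + 4)*(u^2 + 7*u + 12) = (u - 3)*(u + 3)*(u + 4)*(u + 4)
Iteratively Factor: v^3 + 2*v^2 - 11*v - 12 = (v + 1)*(v^2 + v - 12) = (v - 3)*(v + 1)*(v + 4)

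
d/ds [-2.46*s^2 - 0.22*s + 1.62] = -4.92*s - 0.22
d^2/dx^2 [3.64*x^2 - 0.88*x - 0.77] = 7.28000000000000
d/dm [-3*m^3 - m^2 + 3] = m*(-9*m - 2)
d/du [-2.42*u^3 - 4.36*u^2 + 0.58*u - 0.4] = -7.26*u^2 - 8.72*u + 0.58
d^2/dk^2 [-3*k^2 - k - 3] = -6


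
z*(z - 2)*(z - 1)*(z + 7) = z^4 + 4*z^3 - 19*z^2 + 14*z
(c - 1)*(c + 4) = c^2 + 3*c - 4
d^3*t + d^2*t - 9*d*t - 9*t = (d - 3)*(d + 3)*(d*t + t)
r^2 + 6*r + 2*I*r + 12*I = (r + 6)*(r + 2*I)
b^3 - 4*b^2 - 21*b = b*(b - 7)*(b + 3)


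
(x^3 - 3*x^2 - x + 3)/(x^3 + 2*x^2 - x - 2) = (x - 3)/(x + 2)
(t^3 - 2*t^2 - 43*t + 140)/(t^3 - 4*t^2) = 1 + 2/t - 35/t^2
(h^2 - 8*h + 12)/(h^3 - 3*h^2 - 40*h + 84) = (h - 6)/(h^2 - h - 42)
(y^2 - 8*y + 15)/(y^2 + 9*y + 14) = (y^2 - 8*y + 15)/(y^2 + 9*y + 14)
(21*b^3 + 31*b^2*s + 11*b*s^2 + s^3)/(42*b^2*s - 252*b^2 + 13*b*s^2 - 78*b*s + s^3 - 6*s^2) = (3*b^2 + 4*b*s + s^2)/(6*b*s - 36*b + s^2 - 6*s)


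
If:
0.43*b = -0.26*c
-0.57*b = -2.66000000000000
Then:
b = 4.67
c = -7.72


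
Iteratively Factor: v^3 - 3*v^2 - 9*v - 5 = (v + 1)*(v^2 - 4*v - 5) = (v - 5)*(v + 1)*(v + 1)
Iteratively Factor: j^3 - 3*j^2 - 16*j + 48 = (j - 4)*(j^2 + j - 12) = (j - 4)*(j - 3)*(j + 4)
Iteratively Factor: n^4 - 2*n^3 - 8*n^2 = (n)*(n^3 - 2*n^2 - 8*n) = n*(n + 2)*(n^2 - 4*n) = n^2*(n + 2)*(n - 4)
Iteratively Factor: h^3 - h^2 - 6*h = (h + 2)*(h^2 - 3*h) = h*(h + 2)*(h - 3)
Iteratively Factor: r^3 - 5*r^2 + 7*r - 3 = (r - 1)*(r^2 - 4*r + 3) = (r - 1)^2*(r - 3)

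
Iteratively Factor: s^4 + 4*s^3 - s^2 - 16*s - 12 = (s + 2)*(s^3 + 2*s^2 - 5*s - 6) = (s - 2)*(s + 2)*(s^2 + 4*s + 3) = (s - 2)*(s + 1)*(s + 2)*(s + 3)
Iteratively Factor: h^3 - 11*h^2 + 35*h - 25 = (h - 5)*(h^2 - 6*h + 5) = (h - 5)*(h - 1)*(h - 5)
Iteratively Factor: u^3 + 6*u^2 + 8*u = (u + 2)*(u^2 + 4*u) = u*(u + 2)*(u + 4)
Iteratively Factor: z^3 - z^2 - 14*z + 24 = (z + 4)*(z^2 - 5*z + 6) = (z - 2)*(z + 4)*(z - 3)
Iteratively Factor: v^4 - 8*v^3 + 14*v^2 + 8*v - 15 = (v - 5)*(v^3 - 3*v^2 - v + 3) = (v - 5)*(v - 3)*(v^2 - 1) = (v - 5)*(v - 3)*(v - 1)*(v + 1)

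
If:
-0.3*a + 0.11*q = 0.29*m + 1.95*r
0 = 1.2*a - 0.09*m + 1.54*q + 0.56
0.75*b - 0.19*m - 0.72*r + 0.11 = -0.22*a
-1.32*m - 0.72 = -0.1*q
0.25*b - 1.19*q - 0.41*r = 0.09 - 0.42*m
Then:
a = -0.07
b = -0.20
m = -0.57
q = -0.35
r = 0.08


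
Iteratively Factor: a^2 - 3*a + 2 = (a - 1)*(a - 2)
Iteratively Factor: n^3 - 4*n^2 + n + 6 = (n + 1)*(n^2 - 5*n + 6) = (n - 2)*(n + 1)*(n - 3)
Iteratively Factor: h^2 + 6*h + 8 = (h + 4)*(h + 2)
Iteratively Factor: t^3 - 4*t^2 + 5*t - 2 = (t - 1)*(t^2 - 3*t + 2) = (t - 1)^2*(t - 2)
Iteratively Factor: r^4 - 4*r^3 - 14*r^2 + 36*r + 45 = (r - 3)*(r^3 - r^2 - 17*r - 15) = (r - 3)*(r + 1)*(r^2 - 2*r - 15) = (r - 3)*(r + 1)*(r + 3)*(r - 5)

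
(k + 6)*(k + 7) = k^2 + 13*k + 42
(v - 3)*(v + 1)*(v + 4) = v^3 + 2*v^2 - 11*v - 12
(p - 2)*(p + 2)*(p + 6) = p^3 + 6*p^2 - 4*p - 24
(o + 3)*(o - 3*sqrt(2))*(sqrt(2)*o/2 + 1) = sqrt(2)*o^3/2 - 2*o^2 + 3*sqrt(2)*o^2/2 - 6*o - 3*sqrt(2)*o - 9*sqrt(2)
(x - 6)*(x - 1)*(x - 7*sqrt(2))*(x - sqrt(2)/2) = x^4 - 15*sqrt(2)*x^3/2 - 7*x^3 + 13*x^2 + 105*sqrt(2)*x^2/2 - 45*sqrt(2)*x - 49*x + 42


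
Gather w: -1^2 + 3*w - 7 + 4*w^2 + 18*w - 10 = 4*w^2 + 21*w - 18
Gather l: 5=5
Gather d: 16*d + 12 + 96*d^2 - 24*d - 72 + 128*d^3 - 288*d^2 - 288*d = 128*d^3 - 192*d^2 - 296*d - 60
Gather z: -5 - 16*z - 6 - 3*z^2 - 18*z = -3*z^2 - 34*z - 11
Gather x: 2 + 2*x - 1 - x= x + 1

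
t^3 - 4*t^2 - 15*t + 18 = (t - 6)*(t - 1)*(t + 3)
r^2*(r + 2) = r^3 + 2*r^2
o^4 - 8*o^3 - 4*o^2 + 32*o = o*(o - 8)*(o - 2)*(o + 2)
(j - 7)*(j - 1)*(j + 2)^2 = j^4 - 4*j^3 - 21*j^2 - 4*j + 28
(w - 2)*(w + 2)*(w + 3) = w^3 + 3*w^2 - 4*w - 12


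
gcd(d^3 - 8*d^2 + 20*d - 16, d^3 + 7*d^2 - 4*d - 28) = d - 2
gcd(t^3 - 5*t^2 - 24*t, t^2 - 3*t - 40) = t - 8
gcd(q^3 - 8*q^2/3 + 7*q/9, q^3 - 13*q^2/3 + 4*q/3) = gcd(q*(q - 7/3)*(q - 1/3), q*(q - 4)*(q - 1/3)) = q^2 - q/3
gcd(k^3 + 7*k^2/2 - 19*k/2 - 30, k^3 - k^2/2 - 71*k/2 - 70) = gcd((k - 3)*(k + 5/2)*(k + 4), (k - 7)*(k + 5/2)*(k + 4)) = k^2 + 13*k/2 + 10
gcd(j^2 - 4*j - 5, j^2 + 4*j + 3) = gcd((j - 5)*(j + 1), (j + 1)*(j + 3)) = j + 1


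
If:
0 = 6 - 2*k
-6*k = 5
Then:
No Solution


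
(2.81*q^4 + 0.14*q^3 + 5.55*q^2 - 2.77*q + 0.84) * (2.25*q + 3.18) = 6.3225*q^5 + 9.2508*q^4 + 12.9327*q^3 + 11.4165*q^2 - 6.9186*q + 2.6712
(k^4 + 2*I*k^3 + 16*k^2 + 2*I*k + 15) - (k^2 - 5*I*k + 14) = k^4 + 2*I*k^3 + 15*k^2 + 7*I*k + 1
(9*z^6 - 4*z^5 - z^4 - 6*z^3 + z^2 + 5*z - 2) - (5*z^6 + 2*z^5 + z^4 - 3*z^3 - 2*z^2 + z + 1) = 4*z^6 - 6*z^5 - 2*z^4 - 3*z^3 + 3*z^2 + 4*z - 3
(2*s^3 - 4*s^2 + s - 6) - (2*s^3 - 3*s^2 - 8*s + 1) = -s^2 + 9*s - 7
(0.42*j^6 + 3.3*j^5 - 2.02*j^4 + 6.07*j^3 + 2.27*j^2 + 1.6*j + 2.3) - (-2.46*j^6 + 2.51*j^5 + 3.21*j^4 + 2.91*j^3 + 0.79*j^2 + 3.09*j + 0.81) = 2.88*j^6 + 0.79*j^5 - 5.23*j^4 + 3.16*j^3 + 1.48*j^2 - 1.49*j + 1.49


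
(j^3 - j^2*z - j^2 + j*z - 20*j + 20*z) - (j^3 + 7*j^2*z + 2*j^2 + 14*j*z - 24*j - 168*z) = -8*j^2*z - 3*j^2 - 13*j*z + 4*j + 188*z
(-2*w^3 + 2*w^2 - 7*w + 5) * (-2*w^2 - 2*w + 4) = 4*w^5 + 2*w^3 + 12*w^2 - 38*w + 20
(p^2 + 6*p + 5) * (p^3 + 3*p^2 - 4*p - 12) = p^5 + 9*p^4 + 19*p^3 - 21*p^2 - 92*p - 60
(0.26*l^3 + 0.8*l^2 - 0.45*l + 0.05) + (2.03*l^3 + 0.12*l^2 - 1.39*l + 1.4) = 2.29*l^3 + 0.92*l^2 - 1.84*l + 1.45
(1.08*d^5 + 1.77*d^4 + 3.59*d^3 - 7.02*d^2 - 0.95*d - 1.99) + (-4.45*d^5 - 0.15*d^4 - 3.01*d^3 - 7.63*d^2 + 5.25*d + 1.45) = -3.37*d^5 + 1.62*d^4 + 0.58*d^3 - 14.65*d^2 + 4.3*d - 0.54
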